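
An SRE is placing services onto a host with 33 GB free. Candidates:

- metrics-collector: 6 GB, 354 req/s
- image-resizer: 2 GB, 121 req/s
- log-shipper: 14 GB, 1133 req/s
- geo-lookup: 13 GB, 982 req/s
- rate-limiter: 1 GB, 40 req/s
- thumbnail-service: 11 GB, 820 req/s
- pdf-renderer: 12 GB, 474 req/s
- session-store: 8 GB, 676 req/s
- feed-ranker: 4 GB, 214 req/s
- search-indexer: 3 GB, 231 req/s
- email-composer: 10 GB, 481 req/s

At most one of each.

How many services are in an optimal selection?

3

The maximum throughput within 33 GB is 2629.
One optimal bundle: log-shipper + thumbnail-service + session-store (33 GB).
Any selection reaching 2629 contains exactly 3 services.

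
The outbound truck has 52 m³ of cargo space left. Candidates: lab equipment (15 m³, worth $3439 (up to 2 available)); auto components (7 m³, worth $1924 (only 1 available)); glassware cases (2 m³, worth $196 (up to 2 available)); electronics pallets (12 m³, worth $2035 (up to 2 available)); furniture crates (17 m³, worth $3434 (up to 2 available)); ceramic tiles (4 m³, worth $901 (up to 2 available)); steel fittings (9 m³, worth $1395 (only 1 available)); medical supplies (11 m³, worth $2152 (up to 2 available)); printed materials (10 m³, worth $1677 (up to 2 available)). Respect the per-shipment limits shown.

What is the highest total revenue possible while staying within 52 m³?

A density-first pass picks 2×lab equipment + auto components + 2×glassware cases + 2×ceramic tiles — 10996 at 49 m³.
Dropping 2×glassware cases and ceramic tiles frees 8 m³; slotting in medical supplies (11 m³) lifts the total to 11855 at 52 m³.

11855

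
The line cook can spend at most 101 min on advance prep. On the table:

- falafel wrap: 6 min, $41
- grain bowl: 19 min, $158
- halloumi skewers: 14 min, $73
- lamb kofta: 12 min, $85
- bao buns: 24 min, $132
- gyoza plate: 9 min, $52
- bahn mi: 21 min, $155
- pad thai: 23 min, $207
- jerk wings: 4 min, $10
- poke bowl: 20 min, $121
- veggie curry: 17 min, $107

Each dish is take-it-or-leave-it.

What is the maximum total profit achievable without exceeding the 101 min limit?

767

By profit per min: pad thai 9.00, grain bowl 8.32, bahn mi 7.38 lead.
The ratio heuristic lands on falafel wrap + grain bowl + lamb kofta + bahn mi + pad thai + veggie curry (753) but leaves 3 min idle.
Dropping veggie curry frees 17 min; slotting in poke bowl (20 min) lifts the total to 767 at 101 min.
The closest alternative, grain bowl + lamb kofta + gyoza plate + bahn mi + pad thai + veggie curry, reaches only 764.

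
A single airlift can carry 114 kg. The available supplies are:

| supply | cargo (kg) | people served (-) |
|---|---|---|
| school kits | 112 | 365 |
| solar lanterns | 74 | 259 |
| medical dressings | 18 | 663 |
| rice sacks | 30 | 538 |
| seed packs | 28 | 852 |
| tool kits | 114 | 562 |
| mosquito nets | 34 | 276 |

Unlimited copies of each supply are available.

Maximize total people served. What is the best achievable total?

The ratio ordering already packs tightly: 6×medical dressings, 108 kg, 3978.
That's the maximum — no swap from here does better than 3978.

3978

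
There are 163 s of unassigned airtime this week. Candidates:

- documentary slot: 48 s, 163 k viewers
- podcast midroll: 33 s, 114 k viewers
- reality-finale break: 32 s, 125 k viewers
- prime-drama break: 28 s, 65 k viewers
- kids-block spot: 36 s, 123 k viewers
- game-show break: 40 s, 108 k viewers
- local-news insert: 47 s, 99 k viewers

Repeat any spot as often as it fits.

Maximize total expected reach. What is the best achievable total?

By expected reach per s: reality-finale break 3.91, podcast midroll 3.45, kids-block spot 3.42 lead.
5×reality-finale break uses 160 of the 163 s and totals 625.
Every other selection either busts 163 s or fails to beat 625.

625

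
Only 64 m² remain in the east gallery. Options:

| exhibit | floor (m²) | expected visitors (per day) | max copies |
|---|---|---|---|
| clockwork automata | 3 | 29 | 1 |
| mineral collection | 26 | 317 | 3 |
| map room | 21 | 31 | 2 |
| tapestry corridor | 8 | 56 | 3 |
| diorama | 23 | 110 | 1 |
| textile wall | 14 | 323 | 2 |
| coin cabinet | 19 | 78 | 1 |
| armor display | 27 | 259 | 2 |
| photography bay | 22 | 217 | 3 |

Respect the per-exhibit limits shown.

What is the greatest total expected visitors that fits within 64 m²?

1019

Greedy by ratio would take clockwork automata + mineral collection + 2×textile wall: 57 m² used, total 992.
Dropping clockwork automata frees 3 m²; slotting in tapestry corridor (8 m²) lifts the total to 1019 at 62 m².
The spare 2 m² is too small for any remaining exhibit, and no exchange beats 1019.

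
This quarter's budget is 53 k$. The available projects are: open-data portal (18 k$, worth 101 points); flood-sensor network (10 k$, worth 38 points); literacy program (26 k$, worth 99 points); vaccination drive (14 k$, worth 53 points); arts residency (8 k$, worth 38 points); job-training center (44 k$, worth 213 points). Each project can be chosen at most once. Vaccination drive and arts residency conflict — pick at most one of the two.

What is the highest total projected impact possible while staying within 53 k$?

Density check — open-data portal 5.61, job-training center 4.84, arts residency 4.75, literacy program 3.81 are the best per k$.
The ratio heuristic lands on open-data portal + literacy program + arts residency (238) but leaves 1 k$ idle.
Replace open-data portal and literacy program with job-training center: the trade gains 13 net, giving 251 at 52 k$.

251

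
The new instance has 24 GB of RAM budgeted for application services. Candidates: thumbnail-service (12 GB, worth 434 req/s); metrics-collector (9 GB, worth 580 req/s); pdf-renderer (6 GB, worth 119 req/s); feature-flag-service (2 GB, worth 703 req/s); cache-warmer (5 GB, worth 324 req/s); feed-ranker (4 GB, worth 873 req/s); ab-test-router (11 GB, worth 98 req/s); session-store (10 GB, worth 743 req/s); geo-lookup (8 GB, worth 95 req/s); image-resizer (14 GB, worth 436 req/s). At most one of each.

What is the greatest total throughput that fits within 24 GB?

Ranking by ratio (throughput/GB): feature-flag-service 351.50, feed-ranker 218.25, session-store 74.30, cache-warmer 64.80.
The ratio ordering already packs tightly: feature-flag-service + cache-warmer + feed-ranker + session-store, 21 GB, 2643.
Runner-up metrics-collector + feature-flag-service + cache-warmer + feed-ranker tops out at 2480.

2643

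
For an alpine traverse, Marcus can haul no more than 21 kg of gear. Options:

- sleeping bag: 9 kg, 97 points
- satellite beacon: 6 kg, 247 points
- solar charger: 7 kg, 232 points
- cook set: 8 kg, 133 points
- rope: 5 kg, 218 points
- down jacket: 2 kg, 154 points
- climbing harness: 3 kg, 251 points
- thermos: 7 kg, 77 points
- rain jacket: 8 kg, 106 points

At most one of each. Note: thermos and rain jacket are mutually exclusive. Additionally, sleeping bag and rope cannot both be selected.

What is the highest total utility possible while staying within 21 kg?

948

Greedy by ratio would take satellite beacon + rope + down jacket + climbing harness: 16 kg used, total 870.
Dropping down jacket frees 2 kg; slotting in solar charger (7 kg) lifts the total to 948 at 21 kg.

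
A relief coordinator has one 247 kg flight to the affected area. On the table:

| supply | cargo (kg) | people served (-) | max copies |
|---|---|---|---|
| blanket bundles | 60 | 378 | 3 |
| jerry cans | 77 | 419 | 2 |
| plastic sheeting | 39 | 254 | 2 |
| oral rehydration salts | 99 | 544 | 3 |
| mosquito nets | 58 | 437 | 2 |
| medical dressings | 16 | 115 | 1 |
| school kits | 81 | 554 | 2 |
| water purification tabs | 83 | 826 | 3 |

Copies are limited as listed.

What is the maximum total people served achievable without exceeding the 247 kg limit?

By people served per kg: water purification tabs 9.95, mosquito nets 7.53, medical dressings 7.19 lead.
Taking the top-ratio supplies first gives mosquito nets + medical dressings + 2×water purification tabs for 2204 (240 kg).
Replace mosquito nets and medical dressings with school kits: the trade gains 2 net, giving 2206 at 247 kg.
Every other selection either busts 247 kg or exceeds an availability limit or fails to beat 2206.

2206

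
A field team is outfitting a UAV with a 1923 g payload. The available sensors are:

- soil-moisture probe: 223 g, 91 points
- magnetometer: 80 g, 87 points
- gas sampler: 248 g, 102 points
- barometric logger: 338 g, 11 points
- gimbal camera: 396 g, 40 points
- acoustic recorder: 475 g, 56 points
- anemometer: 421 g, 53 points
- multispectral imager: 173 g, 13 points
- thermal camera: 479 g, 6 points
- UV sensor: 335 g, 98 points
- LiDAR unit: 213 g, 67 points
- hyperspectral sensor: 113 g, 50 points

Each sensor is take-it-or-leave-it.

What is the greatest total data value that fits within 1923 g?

564

Greedy by ratio would take soil-moisture probe + magnetometer + gas sampler + anemometer + multispectral imager + UV sensor + LiDAR unit + hyperspectral sensor: 1806 g used, total 561.
Replace anemometer with acoustic recorder: the trade gains 3 net, giving 564 at 1860 g.
The spare 63 g is too small for any remaining sensor, and no exchange beats 564.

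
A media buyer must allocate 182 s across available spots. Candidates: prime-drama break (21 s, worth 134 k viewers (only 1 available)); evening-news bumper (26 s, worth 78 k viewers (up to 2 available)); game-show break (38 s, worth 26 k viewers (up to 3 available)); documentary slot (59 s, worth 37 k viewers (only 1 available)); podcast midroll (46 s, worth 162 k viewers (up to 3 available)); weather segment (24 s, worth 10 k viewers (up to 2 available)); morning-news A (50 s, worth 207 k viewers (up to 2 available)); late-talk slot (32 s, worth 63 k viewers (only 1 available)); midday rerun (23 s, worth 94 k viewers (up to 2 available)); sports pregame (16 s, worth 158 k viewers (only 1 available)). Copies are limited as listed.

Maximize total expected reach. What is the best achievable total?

849

Taking the top-ratio spots first gives prime-drama break + 2×morning-news A + midday rerun + sports pregame for 800 (160 s).
Replace morning-news A with podcast midroll + midday rerun: the trade gains 49 net, giving 849 at 179 s.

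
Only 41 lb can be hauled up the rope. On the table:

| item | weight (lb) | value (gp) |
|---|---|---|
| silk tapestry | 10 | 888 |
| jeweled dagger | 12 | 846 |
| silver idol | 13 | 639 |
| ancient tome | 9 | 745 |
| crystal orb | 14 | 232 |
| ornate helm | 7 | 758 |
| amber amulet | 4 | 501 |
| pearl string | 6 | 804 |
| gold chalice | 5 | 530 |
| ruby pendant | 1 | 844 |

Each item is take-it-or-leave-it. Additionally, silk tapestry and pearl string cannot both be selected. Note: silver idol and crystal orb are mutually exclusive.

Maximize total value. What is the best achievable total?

4527

Ranking by ratio (value/lb): ruby pendant 844.00, pearl string 134.00, amber amulet 125.25.
Best packing: jeweled dagger + ancient tome + ornate helm + pearl string + gold chalice + ruby pendant — 40 lb, 4527 total.
The spare 1 lb is too small for any remaining item, and no feasible exchange beats 4527.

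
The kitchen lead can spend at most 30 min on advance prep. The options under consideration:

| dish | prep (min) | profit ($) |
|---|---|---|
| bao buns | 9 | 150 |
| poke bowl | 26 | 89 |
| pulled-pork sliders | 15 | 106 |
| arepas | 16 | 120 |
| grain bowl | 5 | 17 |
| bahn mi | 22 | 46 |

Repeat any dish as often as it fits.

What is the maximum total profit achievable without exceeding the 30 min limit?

Best packing: 3×bao buns — 27 min, 450 total.

450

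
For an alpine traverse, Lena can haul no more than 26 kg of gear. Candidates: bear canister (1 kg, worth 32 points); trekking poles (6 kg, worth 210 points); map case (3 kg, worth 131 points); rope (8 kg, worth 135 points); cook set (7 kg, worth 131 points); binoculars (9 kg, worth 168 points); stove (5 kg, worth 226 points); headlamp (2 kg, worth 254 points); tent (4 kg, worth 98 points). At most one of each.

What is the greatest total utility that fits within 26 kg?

By utility per kg: headlamp 127.00, stove 45.20, map case 43.67, trekking poles 35.00 lead.
Taking the top-ratio items first gives bear canister + trekking poles + map case + stove + headlamp + tent for 951 (21 kg).
Dropping tent frees 4 kg; slotting in binoculars (9 kg) lifts the total to 1021 at 26 kg.

1021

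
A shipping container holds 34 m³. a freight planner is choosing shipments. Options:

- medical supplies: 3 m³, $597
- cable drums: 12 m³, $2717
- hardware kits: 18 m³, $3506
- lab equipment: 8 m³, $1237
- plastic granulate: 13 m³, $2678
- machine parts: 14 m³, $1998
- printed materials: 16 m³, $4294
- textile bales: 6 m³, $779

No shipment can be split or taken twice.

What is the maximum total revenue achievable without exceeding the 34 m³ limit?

7800

Greedy by ratio would take medical supplies + cable drums + printed materials: 31 m³ used, total 7608.
Replace medical supplies and cable drums with hardware kits: the trade gains 192 net, giving 7800 at 34 m³.
Nothing else within 34 m³ beats 7800.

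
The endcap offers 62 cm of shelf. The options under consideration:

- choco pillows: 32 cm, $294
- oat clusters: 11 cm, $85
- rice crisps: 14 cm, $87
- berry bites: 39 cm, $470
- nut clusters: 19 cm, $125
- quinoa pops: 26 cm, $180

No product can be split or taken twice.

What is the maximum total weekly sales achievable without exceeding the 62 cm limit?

The ratio heuristic lands on oat clusters + berry bites (555) but leaves 12 cm idle.
The 11 cm tied up in oat clusters is better spent on nut clusters — total rises to 595 (58 cm).
Next best is rice crisps + berry bites at 557 (53 cm) — short by 38.

595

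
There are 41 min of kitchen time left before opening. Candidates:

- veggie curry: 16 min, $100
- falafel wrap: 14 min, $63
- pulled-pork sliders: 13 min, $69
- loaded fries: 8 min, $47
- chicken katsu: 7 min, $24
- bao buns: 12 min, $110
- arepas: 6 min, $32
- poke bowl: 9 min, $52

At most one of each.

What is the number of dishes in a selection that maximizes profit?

The maximum profit within 41 min is 279.
For example veggie curry + pulled-pork sliders + bao buns achieves it, using 41 min.
All optima have 3 dishes.

3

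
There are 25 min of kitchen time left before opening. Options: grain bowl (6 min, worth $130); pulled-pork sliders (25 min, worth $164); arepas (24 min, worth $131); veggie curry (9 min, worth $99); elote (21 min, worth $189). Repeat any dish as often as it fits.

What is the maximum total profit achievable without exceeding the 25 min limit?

520

Density check — grain bowl 21.67, veggie curry 11.00, elote 9.00, pulled-pork sliders 6.56 are the best per min.
4×grain bowl uses 24 of the 25 min and totals 520.
Every other selection either busts 25 min or fails to beat 520.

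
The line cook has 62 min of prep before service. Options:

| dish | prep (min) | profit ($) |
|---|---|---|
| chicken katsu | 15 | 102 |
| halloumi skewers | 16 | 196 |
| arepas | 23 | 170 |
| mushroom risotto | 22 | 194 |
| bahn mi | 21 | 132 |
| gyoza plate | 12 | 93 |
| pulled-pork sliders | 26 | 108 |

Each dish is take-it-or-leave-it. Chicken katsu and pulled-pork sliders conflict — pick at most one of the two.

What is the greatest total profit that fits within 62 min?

560

The ratio heuristic lands on halloumi skewers + mushroom risotto + gyoza plate (483) but leaves 12 min idle.
The 12 min tied up in gyoza plate is better spent on arepas — total rises to 560 (61 min).
Runner-up halloumi skewers + mushroom risotto + bahn mi tops out at 522.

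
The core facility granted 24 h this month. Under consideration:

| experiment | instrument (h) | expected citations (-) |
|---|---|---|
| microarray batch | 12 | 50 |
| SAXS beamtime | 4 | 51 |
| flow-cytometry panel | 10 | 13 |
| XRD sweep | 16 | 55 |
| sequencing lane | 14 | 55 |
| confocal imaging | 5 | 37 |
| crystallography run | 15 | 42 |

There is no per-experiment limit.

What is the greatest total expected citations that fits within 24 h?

306

Best packing: 6×SAXS beamtime — 24 h, 306 total.
Every other selection either busts 24 h or fails to beat 306.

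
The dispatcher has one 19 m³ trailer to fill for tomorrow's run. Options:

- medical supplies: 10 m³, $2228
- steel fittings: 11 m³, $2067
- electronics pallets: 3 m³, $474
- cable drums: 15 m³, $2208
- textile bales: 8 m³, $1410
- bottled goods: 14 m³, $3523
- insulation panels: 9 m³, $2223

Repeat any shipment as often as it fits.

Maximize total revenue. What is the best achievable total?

4451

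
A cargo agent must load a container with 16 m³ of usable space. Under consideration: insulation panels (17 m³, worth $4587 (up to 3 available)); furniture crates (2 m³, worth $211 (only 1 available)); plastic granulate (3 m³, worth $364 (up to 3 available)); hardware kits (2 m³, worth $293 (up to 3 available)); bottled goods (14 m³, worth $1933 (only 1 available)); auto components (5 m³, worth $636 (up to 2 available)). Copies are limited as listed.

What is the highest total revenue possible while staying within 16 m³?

Density check — insulation panels 269.82, hardware kits 146.50, bottled goods 138.07, auto components 127.20 are the best per m³.
A density-first pass picks 3×hardware kits + 2×auto components — 2151 at 16 m³.
Replace 2×hardware kits and 2×auto components with bottled goods: the trade gains 75 net, giving 2226 at 16 m³.

2226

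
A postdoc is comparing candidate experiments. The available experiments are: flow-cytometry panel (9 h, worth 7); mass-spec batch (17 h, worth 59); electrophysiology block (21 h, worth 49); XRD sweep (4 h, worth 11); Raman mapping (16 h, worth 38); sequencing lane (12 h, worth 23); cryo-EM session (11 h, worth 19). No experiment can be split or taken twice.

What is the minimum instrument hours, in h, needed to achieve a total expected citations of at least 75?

28

Look for the lowest-instrument combination reaching 75.
Taking mass-spec batch + cryo-EM session gives 78 (≥ 75) for 28 h.
Any bundle with less than 28 h falls short of 75.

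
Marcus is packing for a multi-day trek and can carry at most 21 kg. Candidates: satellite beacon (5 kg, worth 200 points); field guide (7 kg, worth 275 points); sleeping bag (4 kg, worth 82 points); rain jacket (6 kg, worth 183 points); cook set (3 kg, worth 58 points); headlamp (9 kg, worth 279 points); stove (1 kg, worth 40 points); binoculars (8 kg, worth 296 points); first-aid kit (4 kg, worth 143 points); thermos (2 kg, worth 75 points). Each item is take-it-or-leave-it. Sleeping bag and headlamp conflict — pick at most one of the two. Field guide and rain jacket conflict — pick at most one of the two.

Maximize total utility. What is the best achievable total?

811

The ratio heuristic lands on satellite beacon + field guide + stove + first-aid kit + thermos (733) but leaves 2 kg idle.
Replace first-aid kit and thermos with binoculars: the trade gains 78 net, giving 811 at 21 kg.
Every other selection either busts 21 kg or breaks a pairing rule or fails to beat 811.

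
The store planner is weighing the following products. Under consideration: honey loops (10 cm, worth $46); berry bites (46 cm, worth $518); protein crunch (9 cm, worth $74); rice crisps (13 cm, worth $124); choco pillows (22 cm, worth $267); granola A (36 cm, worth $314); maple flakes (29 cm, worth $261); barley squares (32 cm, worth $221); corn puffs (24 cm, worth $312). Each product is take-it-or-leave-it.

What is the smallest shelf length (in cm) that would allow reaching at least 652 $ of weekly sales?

55

Need the lightest bundle worth ≥ 652.
Taking protein crunch + choco pillows + corn puffs gives 653 (≥ 652) for 55 cm.
Below 55 cm the best achievable stays under 652.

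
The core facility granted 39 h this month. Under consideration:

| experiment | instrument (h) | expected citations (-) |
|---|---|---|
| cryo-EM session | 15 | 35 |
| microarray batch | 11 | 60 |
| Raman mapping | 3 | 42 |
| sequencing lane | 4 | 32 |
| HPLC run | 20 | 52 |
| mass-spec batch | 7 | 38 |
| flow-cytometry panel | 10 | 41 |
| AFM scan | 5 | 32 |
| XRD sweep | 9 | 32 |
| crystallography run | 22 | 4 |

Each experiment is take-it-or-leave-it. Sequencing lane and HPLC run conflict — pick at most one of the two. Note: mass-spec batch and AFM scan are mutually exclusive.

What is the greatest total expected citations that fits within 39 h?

213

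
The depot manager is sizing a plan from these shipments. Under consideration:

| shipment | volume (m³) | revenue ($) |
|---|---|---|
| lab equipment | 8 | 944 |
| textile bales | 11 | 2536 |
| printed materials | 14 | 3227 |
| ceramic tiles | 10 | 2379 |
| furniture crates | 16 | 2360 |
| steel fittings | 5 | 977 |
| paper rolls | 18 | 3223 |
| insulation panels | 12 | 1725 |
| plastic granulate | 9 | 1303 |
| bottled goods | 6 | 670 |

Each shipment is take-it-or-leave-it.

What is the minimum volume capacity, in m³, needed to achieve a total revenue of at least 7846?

35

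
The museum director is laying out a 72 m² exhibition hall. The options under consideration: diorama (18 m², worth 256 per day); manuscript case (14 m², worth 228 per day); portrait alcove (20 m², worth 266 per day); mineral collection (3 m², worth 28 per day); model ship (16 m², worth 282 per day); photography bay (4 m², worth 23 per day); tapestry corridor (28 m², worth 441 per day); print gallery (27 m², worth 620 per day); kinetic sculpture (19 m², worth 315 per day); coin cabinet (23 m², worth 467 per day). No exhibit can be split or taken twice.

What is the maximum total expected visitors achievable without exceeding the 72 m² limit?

The ratio heuristic lands on mineral collection + model ship + print gallery + coin cabinet (1397) but leaves 3 m² idle.
The 16 m² tied up in model ship is better spent on kinetic sculpture — total rises to 1430 (72 m²).
The closest alternative, print gallery + kinetic sculpture + coin cabinet, reaches only 1402.

1430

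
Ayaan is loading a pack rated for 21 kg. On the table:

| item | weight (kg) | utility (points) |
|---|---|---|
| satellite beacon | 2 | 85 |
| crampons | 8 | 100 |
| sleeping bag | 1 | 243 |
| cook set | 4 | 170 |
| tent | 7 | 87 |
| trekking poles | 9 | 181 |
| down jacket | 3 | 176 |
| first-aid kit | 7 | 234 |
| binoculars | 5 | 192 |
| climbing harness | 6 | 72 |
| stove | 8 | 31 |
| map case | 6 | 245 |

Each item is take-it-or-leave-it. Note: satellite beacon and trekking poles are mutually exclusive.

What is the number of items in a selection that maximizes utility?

Best achievable utility is 1111.
satellite beacon + sleeping bag + cook set + down jacket + binoculars + map case hits 1111 at 21 kg.
All optima have 6 items.

6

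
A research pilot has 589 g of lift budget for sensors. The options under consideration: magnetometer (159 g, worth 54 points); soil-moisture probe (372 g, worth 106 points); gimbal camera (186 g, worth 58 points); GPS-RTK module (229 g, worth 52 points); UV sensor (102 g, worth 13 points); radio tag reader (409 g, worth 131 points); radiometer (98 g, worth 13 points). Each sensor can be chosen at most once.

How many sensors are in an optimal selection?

Best achievable data value is 185.
magnetometer + radio tag reader hits 185 at 568 g.
Any selection reaching 185 contains exactly 2 sensors.

2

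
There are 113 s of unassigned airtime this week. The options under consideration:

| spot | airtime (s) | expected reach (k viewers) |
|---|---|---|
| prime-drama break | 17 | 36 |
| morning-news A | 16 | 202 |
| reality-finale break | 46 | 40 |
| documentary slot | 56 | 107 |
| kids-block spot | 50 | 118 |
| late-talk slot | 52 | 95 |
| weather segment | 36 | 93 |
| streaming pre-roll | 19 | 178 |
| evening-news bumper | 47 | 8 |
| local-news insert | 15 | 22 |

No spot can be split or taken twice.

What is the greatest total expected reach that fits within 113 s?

Filling by ratio: prime-drama break + morning-news A + weather segment + streaming pre-roll + local-news insert for 531, with 10 s left unused.
Replace weather segment and local-news insert with kids-block spot: the trade gains 3 net, giving 534 at 102 s.
An exhaustive check of the 1024 subsets confirms 534.

534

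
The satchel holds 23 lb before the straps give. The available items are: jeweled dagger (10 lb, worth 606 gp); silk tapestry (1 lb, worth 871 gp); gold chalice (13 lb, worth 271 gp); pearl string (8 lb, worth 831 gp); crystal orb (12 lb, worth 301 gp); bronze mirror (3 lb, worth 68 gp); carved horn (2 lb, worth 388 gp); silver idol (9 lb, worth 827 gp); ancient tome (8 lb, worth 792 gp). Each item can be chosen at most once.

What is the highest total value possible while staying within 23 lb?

2985

Greedy by ratio would take silk tapestry + pearl string + bronze mirror + carved horn + ancient tome: 22 lb used, total 2950.
The 8 lb tied up in ancient tome is better spent on silver idol — total rises to 2985 (23 lb).
The closest alternative, silk tapestry + pearl string + bronze mirror + carved horn + ancient tome, reaches only 2950.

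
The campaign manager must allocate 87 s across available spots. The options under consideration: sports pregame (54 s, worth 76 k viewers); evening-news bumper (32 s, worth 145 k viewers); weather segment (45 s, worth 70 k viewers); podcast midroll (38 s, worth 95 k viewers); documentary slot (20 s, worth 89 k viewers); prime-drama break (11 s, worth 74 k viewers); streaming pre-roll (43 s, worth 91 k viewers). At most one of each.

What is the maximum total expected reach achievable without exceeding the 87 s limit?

314

A density-first pass picks evening-news bumper + documentary slot + prime-drama break — 308 at 63 s.
The 20 s tied up in documentary slot is better spent on podcast midroll — total rises to 314 (81 s).
Runner-up evening-news bumper + prime-drama break + streaming pre-roll tops out at 310.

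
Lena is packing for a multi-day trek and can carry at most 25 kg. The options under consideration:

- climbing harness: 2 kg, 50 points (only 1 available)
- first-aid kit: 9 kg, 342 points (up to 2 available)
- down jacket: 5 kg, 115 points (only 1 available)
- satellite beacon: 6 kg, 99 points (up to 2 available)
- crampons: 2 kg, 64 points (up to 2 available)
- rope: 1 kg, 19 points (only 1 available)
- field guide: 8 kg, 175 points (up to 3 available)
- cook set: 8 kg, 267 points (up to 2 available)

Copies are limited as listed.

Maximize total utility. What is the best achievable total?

Climbing harness + 2×first-aid kit + 2×crampons + rope uses 25 of the 25 kg and totals 881.

881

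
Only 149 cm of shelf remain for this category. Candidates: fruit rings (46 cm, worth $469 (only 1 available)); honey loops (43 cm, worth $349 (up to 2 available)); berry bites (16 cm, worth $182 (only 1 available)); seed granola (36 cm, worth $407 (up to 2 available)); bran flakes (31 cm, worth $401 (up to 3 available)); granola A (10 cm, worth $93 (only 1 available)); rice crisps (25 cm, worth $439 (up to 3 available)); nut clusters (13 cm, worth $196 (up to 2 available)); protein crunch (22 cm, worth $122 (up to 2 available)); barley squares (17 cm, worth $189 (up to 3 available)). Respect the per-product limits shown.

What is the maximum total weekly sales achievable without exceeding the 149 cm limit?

Greedy by ratio would take berry bites + bran flakes + 3×rice crisps + 2×nut clusters: 148 cm used, total 2292.
The 16 cm tied up in berry bites is better spent on barley squares — total rises to 2299 (149 cm).
That's the maximum — no swap from here does better than 2299.

2299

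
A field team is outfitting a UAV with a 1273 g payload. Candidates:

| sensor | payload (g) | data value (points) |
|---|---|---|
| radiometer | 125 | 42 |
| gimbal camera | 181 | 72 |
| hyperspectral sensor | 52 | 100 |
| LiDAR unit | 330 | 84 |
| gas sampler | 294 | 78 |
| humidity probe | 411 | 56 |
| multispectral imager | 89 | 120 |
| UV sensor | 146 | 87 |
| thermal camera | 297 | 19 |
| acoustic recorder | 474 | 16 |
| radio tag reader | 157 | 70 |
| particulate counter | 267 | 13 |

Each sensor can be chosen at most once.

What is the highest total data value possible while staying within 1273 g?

611

Ranking by ratio (data value/g): hyperspectral sensor 1.92, multispectral imager 1.35, UV sensor 0.60.
Greedy by ratio would take radiometer + gimbal camera + hyperspectral sensor + gas sampler + multispectral imager + UV sensor + radio tag reader: 1044 g used, total 569.
Dropping radiometer frees 125 g; slotting in LiDAR unit (330 g) lifts the total to 611 at 1249 g.
Next best is radiometer + gimbal camera + hyperspectral sensor + LiDAR unit + gas sampler + multispectral imager + UV sensor at 583 (1217 g) — short by 28.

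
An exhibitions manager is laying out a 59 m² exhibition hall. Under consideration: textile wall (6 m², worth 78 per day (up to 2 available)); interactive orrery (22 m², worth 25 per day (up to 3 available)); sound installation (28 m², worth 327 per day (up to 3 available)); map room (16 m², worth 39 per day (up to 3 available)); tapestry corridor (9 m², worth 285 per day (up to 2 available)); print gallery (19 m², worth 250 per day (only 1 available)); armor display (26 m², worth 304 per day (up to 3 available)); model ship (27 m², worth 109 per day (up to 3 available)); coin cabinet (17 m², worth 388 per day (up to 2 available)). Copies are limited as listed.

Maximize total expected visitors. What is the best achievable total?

1424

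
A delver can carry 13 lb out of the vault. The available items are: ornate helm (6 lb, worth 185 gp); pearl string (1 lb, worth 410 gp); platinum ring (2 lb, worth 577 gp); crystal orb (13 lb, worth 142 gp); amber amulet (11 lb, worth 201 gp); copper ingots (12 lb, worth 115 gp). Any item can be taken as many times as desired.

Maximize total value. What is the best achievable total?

The ratio ordering already packs tightly: 13×pearl string, 13 lb, 5330.
No other feasible combination exceeds 5330.

5330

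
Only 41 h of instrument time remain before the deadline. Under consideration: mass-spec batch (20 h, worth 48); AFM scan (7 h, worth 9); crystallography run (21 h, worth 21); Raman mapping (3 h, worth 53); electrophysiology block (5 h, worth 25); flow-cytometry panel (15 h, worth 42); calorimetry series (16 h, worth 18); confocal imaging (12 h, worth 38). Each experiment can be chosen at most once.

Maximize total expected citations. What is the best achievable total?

164

The ratio heuristic lands on Raman mapping + electrophysiology block + flow-cytometry panel + confocal imaging (158) but leaves 6 h idle.
Dropping flow-cytometry panel frees 15 h; slotting in mass-spec batch (20 h) lifts the total to 164 at 40 h.
The spare 1 h is too small for any remaining experiment, and no exchange beats 164.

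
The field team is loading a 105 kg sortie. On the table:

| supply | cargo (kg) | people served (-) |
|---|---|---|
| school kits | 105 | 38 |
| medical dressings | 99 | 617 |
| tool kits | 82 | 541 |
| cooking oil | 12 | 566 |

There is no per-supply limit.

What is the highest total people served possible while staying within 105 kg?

4528

Density check — cooking oil 47.17, tool kits 6.60, medical dressings 6.23 are the best per kg.
The ratio ordering already packs tightly: 8×cooking oil, 96 kg, 4528.
That's the maximum — no swap from here does better than 4528.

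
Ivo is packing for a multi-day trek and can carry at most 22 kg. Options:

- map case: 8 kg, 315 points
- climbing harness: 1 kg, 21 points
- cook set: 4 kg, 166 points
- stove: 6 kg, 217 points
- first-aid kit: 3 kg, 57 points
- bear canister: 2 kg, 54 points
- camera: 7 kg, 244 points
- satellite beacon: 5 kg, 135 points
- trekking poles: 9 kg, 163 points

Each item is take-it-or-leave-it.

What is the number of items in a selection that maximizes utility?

The maximum utility within 22 kg is 800.
For example map case + climbing harness + cook set + bear canister + camera achieves it, using 22 kg.
All optima have 5 items.

5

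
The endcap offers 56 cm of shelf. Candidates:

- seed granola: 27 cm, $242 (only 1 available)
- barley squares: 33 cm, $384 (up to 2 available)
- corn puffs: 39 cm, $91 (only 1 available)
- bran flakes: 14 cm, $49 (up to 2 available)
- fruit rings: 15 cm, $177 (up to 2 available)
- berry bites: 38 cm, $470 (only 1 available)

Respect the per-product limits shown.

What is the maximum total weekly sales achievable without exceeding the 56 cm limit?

Ranking by ratio (weekly sales/cm): berry bites 12.37, fruit rings 11.80, barley squares 11.64, seed granola 8.96.
The ratio ordering already packs tightly: fruit rings + berry bites, 53 cm, 647.
Every other selection either busts 56 cm or exceeds an availability limit or fails to beat 647.

647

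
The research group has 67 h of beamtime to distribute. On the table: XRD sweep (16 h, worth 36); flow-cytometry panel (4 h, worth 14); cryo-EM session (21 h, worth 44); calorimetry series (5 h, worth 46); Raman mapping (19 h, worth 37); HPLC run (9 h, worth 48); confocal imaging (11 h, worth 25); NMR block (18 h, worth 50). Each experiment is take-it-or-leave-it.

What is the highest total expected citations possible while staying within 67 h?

Ranking by ratio (expected citations/h): calorimetry series 9.20, HPLC run 5.33, flow-cytometry panel 3.50, NMR block 2.78.
A density-first pass picks XRD sweep + flow-cytometry panel + calorimetry series + HPLC run + confocal imaging + NMR block — 219 at 63 h.
The 16 h tied up in XRD sweep is better spent on Raman mapping — total rises to 220 (66 h).
Next best is XRD sweep + flow-cytometry panel + calorimetry series + HPLC run + confocal imaging + NMR block at 219 (63 h) — short by 1.

220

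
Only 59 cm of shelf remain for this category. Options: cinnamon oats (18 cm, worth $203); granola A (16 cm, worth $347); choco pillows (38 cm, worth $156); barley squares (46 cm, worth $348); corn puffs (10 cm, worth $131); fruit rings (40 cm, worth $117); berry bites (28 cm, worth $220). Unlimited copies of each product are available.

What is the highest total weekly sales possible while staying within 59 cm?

1172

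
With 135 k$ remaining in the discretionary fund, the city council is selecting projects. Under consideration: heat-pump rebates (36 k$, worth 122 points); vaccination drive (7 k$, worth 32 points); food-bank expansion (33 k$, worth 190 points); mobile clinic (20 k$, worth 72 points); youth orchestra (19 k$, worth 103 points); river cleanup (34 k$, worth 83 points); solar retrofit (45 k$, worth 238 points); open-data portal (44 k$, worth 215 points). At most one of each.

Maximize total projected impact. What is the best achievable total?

Greedy by ratio would take vaccination drive + food-bank expansion + mobile clinic + youth orchestra + solar retrofit: 124 k$ used, total 635.
Replace mobile clinic and youth orchestra with open-data portal: the trade gains 40 net, giving 675 at 129 k$.
Runner-up vaccination drive + mobile clinic + youth orchestra + solar retrofit + open-data portal tops out at 660.

675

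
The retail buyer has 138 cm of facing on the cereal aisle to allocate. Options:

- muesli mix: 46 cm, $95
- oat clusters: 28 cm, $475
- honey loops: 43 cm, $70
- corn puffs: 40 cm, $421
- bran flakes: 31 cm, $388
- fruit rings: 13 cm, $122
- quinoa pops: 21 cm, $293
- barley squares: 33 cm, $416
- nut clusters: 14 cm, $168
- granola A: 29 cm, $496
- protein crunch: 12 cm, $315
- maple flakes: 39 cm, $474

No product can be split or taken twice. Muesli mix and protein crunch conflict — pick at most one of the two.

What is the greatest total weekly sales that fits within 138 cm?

Oat clusters + quinoa pops + barley squares + nut clusters + granola A + protein crunch uses 137 of the 138 cm and totals 2163.

2163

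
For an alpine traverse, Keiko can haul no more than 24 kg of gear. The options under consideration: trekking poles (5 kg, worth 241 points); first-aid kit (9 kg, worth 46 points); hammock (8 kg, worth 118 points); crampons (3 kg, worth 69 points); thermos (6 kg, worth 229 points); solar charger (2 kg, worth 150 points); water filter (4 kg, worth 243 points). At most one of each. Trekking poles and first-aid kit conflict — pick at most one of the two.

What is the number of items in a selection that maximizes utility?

5

Optimal total is 932.
trekking poles + crampons + thermos + solar charger + water filter hits 932 at 20 kg.
All optima have 5 items.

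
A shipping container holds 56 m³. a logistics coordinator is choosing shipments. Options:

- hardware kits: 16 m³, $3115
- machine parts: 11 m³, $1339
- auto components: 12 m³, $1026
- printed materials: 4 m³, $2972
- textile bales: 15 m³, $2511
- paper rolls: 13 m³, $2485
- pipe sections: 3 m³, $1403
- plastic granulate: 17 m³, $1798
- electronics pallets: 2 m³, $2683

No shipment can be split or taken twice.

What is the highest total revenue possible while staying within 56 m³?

15169

Hardware kits + printed materials + textile bales + paper rolls + pipe sections + electronics pallets uses 53 of the 56 m³ and totals 15169.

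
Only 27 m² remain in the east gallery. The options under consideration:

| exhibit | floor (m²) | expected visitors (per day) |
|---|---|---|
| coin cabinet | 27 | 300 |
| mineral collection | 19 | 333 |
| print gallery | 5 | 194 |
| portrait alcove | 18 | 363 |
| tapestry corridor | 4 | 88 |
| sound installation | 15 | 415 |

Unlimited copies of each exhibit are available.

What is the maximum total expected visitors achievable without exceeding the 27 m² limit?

970

Taking 5×print gallery: 25 m² used, 970 in expected visitors.
That's the maximum — no swap from here does better than 970.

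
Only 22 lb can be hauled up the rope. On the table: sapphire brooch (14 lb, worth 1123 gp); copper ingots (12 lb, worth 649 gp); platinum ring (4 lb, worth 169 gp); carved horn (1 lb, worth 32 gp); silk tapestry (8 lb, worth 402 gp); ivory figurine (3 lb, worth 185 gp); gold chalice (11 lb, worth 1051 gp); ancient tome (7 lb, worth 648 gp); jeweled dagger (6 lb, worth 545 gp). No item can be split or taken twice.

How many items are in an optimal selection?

4

Best achievable value is 1916.
One optimal bundle: carved horn + ivory figurine + gold chalice + ancient tome (22 lb).
All optima have 4 items.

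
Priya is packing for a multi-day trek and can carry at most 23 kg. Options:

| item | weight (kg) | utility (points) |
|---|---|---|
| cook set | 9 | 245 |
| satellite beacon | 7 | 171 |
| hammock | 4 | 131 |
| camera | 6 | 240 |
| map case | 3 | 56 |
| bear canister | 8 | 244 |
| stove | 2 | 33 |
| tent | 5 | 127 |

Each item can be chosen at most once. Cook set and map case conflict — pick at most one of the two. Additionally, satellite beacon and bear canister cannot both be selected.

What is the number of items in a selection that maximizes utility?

Optimal total is 742.
hammock + camera + bear canister + tent hits 742 at 23 kg.
Any selection reaching 742 contains exactly 4 items.

4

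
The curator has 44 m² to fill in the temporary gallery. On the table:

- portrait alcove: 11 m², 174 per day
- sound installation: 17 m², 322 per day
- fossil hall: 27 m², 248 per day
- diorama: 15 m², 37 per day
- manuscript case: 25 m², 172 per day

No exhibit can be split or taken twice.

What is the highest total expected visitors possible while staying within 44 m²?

570

Taking the top-ratio exhibits first gives portrait alcove + sound installation + diorama for 533 (43 m²).
Replace portrait alcove and diorama with fossil hall: the trade gains 37 net, giving 570 at 44 m².
The closest alternative, portrait alcove + sound installation + diorama, reaches only 533.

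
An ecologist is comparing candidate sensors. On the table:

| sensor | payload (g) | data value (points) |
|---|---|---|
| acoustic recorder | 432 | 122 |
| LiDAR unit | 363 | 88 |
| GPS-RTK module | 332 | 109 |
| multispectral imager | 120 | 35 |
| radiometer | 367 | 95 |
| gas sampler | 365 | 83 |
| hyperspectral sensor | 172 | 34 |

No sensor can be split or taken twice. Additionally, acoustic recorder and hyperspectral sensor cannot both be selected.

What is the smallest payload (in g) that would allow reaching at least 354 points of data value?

Need the lightest bundle worth ≥ 354.
Taking acoustic recorder + LiDAR unit + GPS-RTK module + multispectral imager gives 354 (≥ 354) for 1247 g.
No combination under 1247 g hits 354.

1247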